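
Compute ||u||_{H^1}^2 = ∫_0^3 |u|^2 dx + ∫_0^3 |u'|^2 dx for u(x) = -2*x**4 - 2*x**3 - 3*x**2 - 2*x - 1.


||u||_{H^1}^2 = 2276193/35

The H^1 norm (squared) on an interval (0, L) is
  ||u||_{H^1}^2 = ∫_0^L u(x)^2 dx + ∫_0^L u'(x)^2 dx.
Compute u'(x) = -8*x**3 - 6*x**2 - 6*x - 2.
Then u(x)^2 = 4*x**8 + 8*x**7 + 16*x**6 + 20*x**5 + 21*x**4 + 16*x**3 + 10*x**2 + 4*x + 1 and u'(x)^2 = 64*x**6 + 96*x**5 + 132*x**4 + 104*x**3 + 60*x**2 + 24*x + 4.
Integrate each monomial from 0 to 3 using ∫_0^3 c·x^n dx = c·3^(n+1)/(n+1):
  ∫_0^3 u(x)^2 dx = ∫_0^3 (4*x^8 + 8*x^7 + 16*x^6 + 20*x^5 + 21*x^4 + 16*x^3 + 10*x^2 + 4*x + 1) dx. Term by term:
    ∫_0^3 4*x^8 dx = 8748;  ∫_0^3 8*x^7 dx = 6561;  ∫_0^3 16*x^6 dx = 34992/7;
    ∫_0^3 20*x^5 dx = 2430;  ∫_0^3 21*x^4 dx = 5103/5;  ∫_0^3 16*x^3 dx = 324;
    ∫_0^3 10*x^2 dx = 90;  ∫_0^3 4*x dx = 18;  ∫_0^3 1 dx = 3.
  Sum: 8748 + 6561 + 34992/7 + 2430 + 5103/5 + 324 + 90 + 18 + 3 = 846771/35.
  ∫_0^3 u'(x)^2 dx = ∫_0^3 (64*x^6 + 96*x^5 + 132*x^4 + 104*x^3 + 60*x^2 + 24*x + 4) dx. Term by term:
    ∫_0^3 64*x^6 dx = 139968/7;  ∫_0^3 96*x^5 dx = 11664;  ∫_0^3 132*x^4 dx = 32076/5;
    ∫_0^3 104*x^3 dx = 2106;  ∫_0^3 60*x^2 dx = 540;  ∫_0^3 24*x dx = 108;
    ∫_0^3 4 dx = 12.
  Sum: 139968/7 + 11664 + 32076/5 + 2106 + 540 + 108 + 12 = 1429422/35.
Adding: ||u||_{H^1}^2 = 846771/35 + 1429422/35 = 2276193/35.


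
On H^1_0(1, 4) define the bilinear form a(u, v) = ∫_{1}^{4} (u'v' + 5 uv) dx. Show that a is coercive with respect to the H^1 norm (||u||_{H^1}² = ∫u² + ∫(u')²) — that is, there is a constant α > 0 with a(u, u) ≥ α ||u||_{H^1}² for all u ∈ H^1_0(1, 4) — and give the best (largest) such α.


α = 1

Coercivity of a(·,·) on H^1_0(1, 4) means a(u, u) ≥ α ||u||_{H^1}² for every u ∈ H^1_0.
The interval has length L = 3, and Poincaré/coercivity depend only on L. Here a(u, u) = ∫(u')² + (5)·∫u².
Here c = 5 ≥ 1, so a(u,u) = ∫(u')² + c∫u² ≥ ∫(u')² + ∫u² = ||u||_{H^1}², i.e. α = 1 works. No larger α is possible: a(u,u) ≥ α||u||_{H^1}² means (1−α)∫(u')² ≥ (α−c)∫u², and for the modes u_n = sin(nπ(x−x₀)/L) (x₀ the left endpoint) one has ∫u_n²/∫(u_n')² = (L/(nπ))² → 0, so a(u_n,u_n)/||u_n||_{H^1}² → 1. Hence the optimal constant is α = 1.
Therefore α = 1.


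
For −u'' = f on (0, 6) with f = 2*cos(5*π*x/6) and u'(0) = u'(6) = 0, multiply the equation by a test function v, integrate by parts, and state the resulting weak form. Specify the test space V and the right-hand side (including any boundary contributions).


V = H^1(0, 6) (no boundary constraint on v; u is determined up to an additive constant); weak form: ∫_0^6 u'v' dx = ∫_0^6 (2*cos(5*π*x/6)) v dx for all v ∈ V.

Multiply both sides by a test function v and integrate from 0 to 6:
  ∫_0^6 −u''(x) v(x) dx = ∫_0^6 f(x) v(x) dx.
Integrate the LHS by parts once:
  ∫_0^6 −u'' v dx = −[u'(x) v(x)]_0^6 + ∫_0^6 u'(x) v'(x) dx.
Thus ∫_0^6 u'(x) v'(x) dx = ∫_0^6 f(x) v(x) dx + [u'(x) v(x)]_0^6.
Choose V so that boundary terms are either known or forced to vanish.
u has homogeneous Neumann: u'(0) = u'(6) = 0. So [u' v]_0^6 = 0·v(6) − 0·v(0) = 0 for any v; take V = H^1(0, 6).
Weak formulation: find u (satisfying any essential BC) such that ∫_0^6 u'(x) v'(x) dx = ∫_0^6 f v dx for all v ∈ V (homogeneous Neumann, so boundary terms vanish).
Substituting f(x) = 2*cos(5*π*x/6), the right-hand side is ∫_0^6 (2*cos(5*π*x/6)) v dx.
Compatibility check (pure Neumann): taking v ≡ 1 ∈ V gives 0 = ∫_0^6 f dx + (0) − (0), i.e. ∫_0^6 f dx must equal u'(0) − u'(6) = 0. Indeed ∫_0^6 (2*cos(5*π*x/6)) dx = 0, so the data are compatible. The solution is then unique only up to an additive constant (fix it e.g. by requiring ∫_0^6 u dx = 0).


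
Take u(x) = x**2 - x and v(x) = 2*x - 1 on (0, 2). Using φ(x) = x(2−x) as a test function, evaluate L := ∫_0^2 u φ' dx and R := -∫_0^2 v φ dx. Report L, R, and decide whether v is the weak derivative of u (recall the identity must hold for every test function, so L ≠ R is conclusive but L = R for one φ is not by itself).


LHS = -4/3, RHS = -4/3. Yes, v = u' weakly.

u(x) = x**2 - x, classical derivative u'(x) = 2*x - 1.
φ(x) = x(2−x), so φ'(x) = 2 - 2*x.
Note φ(0) = φ(2) = 0, so the boundary term u·φ vanishes.
LHS = ∫_0^2 u(x) φ'(x) dx = ∫_0^2 (-2*x^3 + 4*x^2 - 2*x) dx. Term by term:
  ∫_0^2 -2*x^3 dx = -8;  ∫_0^2 4*x^2 dx = 32/3;  ∫_0^2 -2*x dx = -4.
Sum: -8 + 32/3 − 4 = -4/3.
So LHS = -4/3.
∫_0^2 v(x) φ(x) dx = ∫_0^2 (-2*x^3 + 5*x^2 - 2*x) dx. Term by term:
  ∫_0^2 -2*x^3 dx = -8;  ∫_0^2 5*x^2 dx = 40/3;  ∫_0^2 -2*x dx = -4.
Sum: -8 + 40/3 − 4 = 4/3.
So RHS = -∫_0^2 v(x) φ(x) dx = -4/3.
LHS = RHS, so the identity holds for this test φ.
Moreover u is smooth here and v(x) = u'(x) = 2*x - 1 pointwise, so the identity holds for every test function. Hence v is the weak derivative of u.


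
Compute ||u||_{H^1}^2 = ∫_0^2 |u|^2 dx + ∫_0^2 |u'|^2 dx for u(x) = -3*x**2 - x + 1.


||u||_{H^1}^2 = 2824/15

The H^1 norm (squared) on an interval (0, L) is
  ||u||_{H^1}^2 = ∫_0^L u(x)^2 dx + ∫_0^L u'(x)^2 dx.
Compute u'(x) = -6*x - 1.
Then u(x)^2 = 9*x**4 + 6*x**3 - 5*x**2 - 2*x + 1 and u'(x)^2 = 36*x**2 + 12*x + 1.
Integrate each monomial from 0 to 2 using ∫_0^2 c·x^n dx = c·2^(n+1)/(n+1):
  ∫_0^2 u(x)^2 dx = ∫_0^2 (9*x^4 + 6*x^3 - 5*x^2 - 2*x + 1) dx. Term by term:
    ∫_0^2 9*x^4 dx = 288/5;  ∫_0^2 6*x^3 dx = 24;  ∫_0^2 -5*x^2 dx = -40/3;
    ∫_0^2 -2*x dx = -4;  ∫_0^2 1 dx = 2.
  Sum: 288/5 + 24 − 40/3 − 4 + 2 = 994/15.
  ∫_0^2 u'(x)^2 dx = ∫_0^2 (36*x^2 + 12*x + 1) dx. Term by term:
    ∫_0^2 36*x^2 dx = 96;  ∫_0^2 12*x dx = 24;  ∫_0^2 1 dx = 2.
  Sum: 96 + 24 + 2 = 122.
Adding: ||u||_{H^1}^2 = 994/15 + 122 = 2824/15.


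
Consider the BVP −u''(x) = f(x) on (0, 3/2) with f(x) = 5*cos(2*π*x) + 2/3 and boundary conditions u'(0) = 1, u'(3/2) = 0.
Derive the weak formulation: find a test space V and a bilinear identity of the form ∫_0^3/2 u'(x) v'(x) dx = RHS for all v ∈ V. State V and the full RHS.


V = H^1(0, 3/2) (v unrestricted at boundary; u is determined up to an additive constant); weak form: ∫_0^3/2 u'v' dx = ∫_0^3/2 (5*cos(2*π*x) + 2/3) v dx − v(0) for all v ∈ V.

Multiply both sides by a test function v and integrate from 0 to 3/2:
  ∫_0^3/2 −u''(x) v(x) dx = ∫_0^3/2 f(x) v(x) dx.
Integrate the LHS by parts once:
  ∫_0^3/2 −u'' v dx = −[u'(x) v(x)]_0^3/2 + ∫_0^3/2 u'(x) v'(x) dx.
Thus ∫_0^3/2 u'(x) v'(x) dx = ∫_0^3/2 f(x) v(x) dx + [u'(x) v(x)]_0^3/2.
Choose V so that boundary terms are either known or forced to vanish.
u has inhomogeneous Neumann u'(0) = 1, u'(3/2) = 0. [u' v]_0^3/2 = (0)·v(3/2) − (1)·v(0) = − v(0). Take V = H^1(0, 3/2); boundary term becomes part of RHS.
Weak formulation: find u (satisfying any essential BC) such that ∫_0^3/2 u'(x) v'(x) dx = ∫_0^3/2 f v dx − v(0) for all v ∈ V (Neumann data are natural BCs: they enter the RHS as boundary terms).
Substituting f(x) = 5*cos(2*π*x) + 2/3, the right-hand side is ∫_0^3/2 (5*cos(2*π*x) + 2/3) v dx − v(0).
Compatibility check (pure Neumann): taking v ≡ 1 ∈ V gives 0 = ∫_0^3/2 f dx + (0) − (1), i.e. ∫_0^3/2 f dx must equal u'(0) − u'(3/2) = 1. Indeed ∫_0^3/2 (5*cos(2*π*x) + 2/3) dx = 1, so the data are compatible. The solution is then unique only up to an additive constant (fix it e.g. by requiring ∫_0^3/2 u dx = 0).


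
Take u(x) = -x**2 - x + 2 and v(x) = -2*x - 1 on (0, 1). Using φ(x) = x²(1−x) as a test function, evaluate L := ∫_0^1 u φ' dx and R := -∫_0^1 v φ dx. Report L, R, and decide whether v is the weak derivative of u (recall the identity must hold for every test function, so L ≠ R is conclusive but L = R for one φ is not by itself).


LHS = 11/60, RHS = 11/60. Yes, v = u' weakly.

u(x) = -x**2 - x + 2, classical derivative u'(x) = -2*x - 1.
φ(x) = x²(1−x), so φ'(x) = x*(2 - 3*x).
Note φ(0) = φ(1) = 0, so the boundary term u·φ vanishes.
LHS = ∫_0^1 u(x) φ'(x) dx = ∫_0^1 (3*x^4 + x^3 - 8*x^2 + 4*x) dx. Term by term:
  ∫_0^1 3*x^4 dx = 3/5;  ∫_0^1 x^3 dx = 1/4;  ∫_0^1 -8*x^2 dx = -8/3;
  ∫_0^1 4*x dx = 2.
Sum: 3/5 + 1/4 − 8/3 + 2 = 11/60.
So LHS = 11/60.
∫_0^1 v(x) φ(x) dx = ∫_0^1 (2*x^4 - x^3 - x^2) dx. Term by term:
  ∫_0^1 2*x^4 dx = 2/5;  ∫_0^1 -x^3 dx = -1/4;  ∫_0^1 -x^2 dx = -1/3.
Sum: 2/5 − 1/4 − 1/3 = -11/60.
So RHS = -∫_0^1 v(x) φ(x) dx = 11/60.
LHS = RHS, so the identity holds for this test φ.
Moreover u is smooth here and v(x) = u'(x) = -2*x - 1 pointwise, so the identity holds for every test function. Hence v is the weak derivative of u.


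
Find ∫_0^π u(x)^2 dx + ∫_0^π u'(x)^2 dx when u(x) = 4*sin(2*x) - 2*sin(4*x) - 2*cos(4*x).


||u||_{H^1(0,π)}^2 = 108*π

u'(x) = 8*sin(4*x) + 8*cos(2*x) - 8*cos(4*x).
Expand u² and (u')² and integrate term by term on (0, π), using: for integers n ≥ 1, ∫_0^π sin²(nx) dx = ∫_0^π cos²(nx) dx = π/2; for n ≠ n', ∫_0^π sin(nx)sin(n'x) dx = ∫_0^π cos(nx)cos(n'x) dx = 0; and by product-to-sum, ∫_0^π sin(nx)cos(n'x) dx = ½∫_0^π [sin((n+n')x) + sin((n−n')x)] dx, which is 0 when n+n' is even and 2n/(n²−n'²) when n+n' is odd (it need not vanish on (0, π)).
  u² squared terms: (-2)²·∫cos(4x)² dx = 4·π/2 = 2*π;  (-2)²·∫sin(4x)² dx = 4·π/2 = 2*π;  (4)²·∫sin(2x)² dx = 16·π/2 = 8*π.
  u² cross terms: 2·(-2)·(-2)·∫cos(4x)·sin(4x) dx = 8·(0) = 0;  2·(-2)·(4)·∫cos(4x)·sin(2x) dx = -16·(0) = 0;  2·(-2)·(4)·∫sin(4x)·sin(2x) dx = -16·(0) = 0.
  So ∫_0^π u² dx = 2*π + 2*π + 8*π + 0 + 0 + 0 = 12*π.
  (u')² squared terms: (-8)²·∫cos(4x)² dx = 64·π/2 = 32*π;  (8)²·∫cos(2x)² dx = 64·π/2 = 32*π;  (8)²·∫sin(4x)² dx = 64·π/2 = 32*π.
  (u')² cross terms: 2·(-8)·(8)·∫cos(4x)·cos(2x) dx = -128·(0) = 0;  2·(-8)·(8)·∫cos(4x)·sin(4x) dx = -128·(0) = 0;  2·(8)·(8)·∫cos(2x)·sin(4x) dx = 128·(0) = 0.
  So ∫_0^π (u')² dx = 32*π + 32*π + 32*π + 0 + 0 + 0 = 96*π.
||u||_{H^1}^2 = (12*π) + (96*π) = 108*π.


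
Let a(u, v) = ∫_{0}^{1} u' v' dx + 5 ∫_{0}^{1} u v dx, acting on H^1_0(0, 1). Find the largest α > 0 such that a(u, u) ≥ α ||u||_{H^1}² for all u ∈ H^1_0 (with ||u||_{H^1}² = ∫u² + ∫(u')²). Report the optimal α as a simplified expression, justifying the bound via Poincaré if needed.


α = 1

Coercivity of a(·,·) on H^1_0(0, 1) means a(u, u) ≥ α ||u||_{H^1}² for every u ∈ H^1_0.
The interval has length L = 1, and Poincaré/coercivity depend only on L. Here a(u, u) = ∫(u')² + (5)·∫u².
Here c = 5 ≥ 1, so a(u,u) = ∫(u')² + c∫u² ≥ ∫(u')² + ∫u² = ||u||_{H^1}², i.e. α = 1 works. No larger α is possible: a(u,u) ≥ α||u||_{H^1}² means (1−α)∫(u')² ≥ (α−c)∫u², and for the modes u_n = sin(nπ(x−x₀)/L) (x₀ the left endpoint) one has ∫u_n²/∫(u_n')² = (L/(nπ))² → 0, so a(u_n,u_n)/||u_n||_{H^1}² → 1. Hence the optimal constant is α = 1.
Therefore α = 1.


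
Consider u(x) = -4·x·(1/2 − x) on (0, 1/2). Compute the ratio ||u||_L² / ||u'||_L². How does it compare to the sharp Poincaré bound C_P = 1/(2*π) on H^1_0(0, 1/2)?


||u||_L² / ||u'||_L² = sqrt(10)/20 < C_P = 1/(2*π).

u(x) = -4·x·(1/2 − x), so u'(x) = 8*x - 2.
u(x) = -4·x·(1/2 − x) vanishes at x = 0 and x = 1/2, so u ∈ H^1_0(0, 1/2). Differentiate via the product rule and integrate the resulting polynomials term by term.
  ∫_0^1/2 u² dx = ∫_0^1/2 (16*x^4 - 16*x^3 + 4*x^2) dx. Term by term:
    ∫_0^1/2 16*x^4 dx = 1/10;  ∫_0^1/2 -16*x^3 dx = -1/4;  ∫_0^1/2 4*x^2 dx = 1/6.
  Sum: 1/10 − 1/4 + 1/6 = 1/60.
  ∫_0^1/2 (u')² dx = ∫_0^1/2 (64*x^2 - 32*x + 4) dx. Term by term:
    ∫_0^1/2 64*x^2 dx = 8/3;  ∫_0^1/2 -32*x dx = -4;  ∫_0^1/2 4 dx = 2.
  Sum: 8/3 − 4 + 2 = 2/3.
∫_0^1/2 u² dx = 1/60, so ||u||_L² = sqrt(15)/30.
∫_0^1/2 (u')² dx = 2/3, so ||u'||_L² = sqrt(6)/3.
Ratio ||u||_L² / ||u'||_L² = sqrt(10)/20.
Sharp Poincaré constant on H^1_0(0, 1/2) is C_P = L/π = 1/(2*π), achieved by sin(2*π·x).
A polynomial bump cannot attain the sharp Poincaré constant (only the first sine eigenfunction does), so the ratio is strictly less than C_P, consistent with ||u||_L² ≤ C_P ||u'||_L².


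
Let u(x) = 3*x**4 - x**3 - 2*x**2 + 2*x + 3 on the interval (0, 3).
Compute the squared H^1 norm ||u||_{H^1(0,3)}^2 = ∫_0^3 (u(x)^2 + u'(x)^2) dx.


||u||_{H^1}^2 = 946347/20

The H^1 norm (squared) on an interval (0, L) is
  ||u||_{H^1}^2 = ∫_0^L u(x)^2 dx + ∫_0^L u'(x)^2 dx.
Compute u'(x) = 12*x**3 - 3*x**2 - 4*x + 2.
Then u(x)^2 = 9*x**8 - 6*x**7 - 11*x**6 + 16*x**5 + 18*x**4 - 14*x**3 - 8*x**2 + 12*x + 9 and u'(x)^2 = 144*x**6 - 72*x**5 - 87*x**4 + 72*x**3 + 4*x**2 - 16*x + 4.
Integrate each monomial from 0 to 3 using ∫_0^3 c·x^n dx = c·3^(n+1)/(n+1):
  ∫_0^3 u(x)^2 dx = ∫_0^3 (9*x^8 - 6*x^7 - 11*x^6 + 16*x^5 + 18*x^4 - 14*x^3 - 8*x^2 + 12*x + 9) dx. Term by term:
    ∫_0^3 9*x^8 dx = 19683;  ∫_0^3 -6*x^7 dx = -19683/4;  ∫_0^3 -11*x^6 dx = -24057/7;
    ∫_0^3 16*x^5 dx = 1944;  ∫_0^3 18*x^4 dx = 4374/5;  ∫_0^3 -14*x^3 dx = -567/2;
    ∫_0^3 -8*x^2 dx = -72;  ∫_0^3 12*x dx = 54;  ∫_0^3 9 dx = 27.
  Sum: 19683 − 19683/4 − 24057/7 + 1944 + 4374/5 − 567/2 − 72 + 54 + 27 = 1941777/140.
  ∫_0^3 u'(x)^2 dx = ∫_0^3 (144*x^6 - 72*x^5 - 87*x^4 + 72*x^3 + 4*x^2 - 16*x + 4) dx. Term by term:
    ∫_0^3 144*x^6 dx = 314928/7;  ∫_0^3 -72*x^5 dx = -8748;  ∫_0^3 -87*x^4 dx = -21141/5;
    ∫_0^3 72*x^3 dx = 1458;  ∫_0^3 4*x^2 dx = 36;  ∫_0^3 -16*x dx = -72;
    ∫_0^3 4 dx = 12.
  Sum: 314928/7 − 8748 − 21141/5 + 1458 + 36 − 72 + 12 = 1170663/35.
Adding: ||u||_{H^1}^2 = 1941777/140 + 1170663/35 = 946347/20.


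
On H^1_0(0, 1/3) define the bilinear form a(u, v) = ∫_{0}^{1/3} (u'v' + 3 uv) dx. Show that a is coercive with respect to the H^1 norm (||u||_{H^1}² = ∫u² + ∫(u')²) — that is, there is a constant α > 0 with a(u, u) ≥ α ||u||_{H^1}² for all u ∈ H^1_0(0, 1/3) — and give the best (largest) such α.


α = 1

Coercivity of a(·,·) on H^1_0(0, 1/3) means a(u, u) ≥ α ||u||_{H^1}² for every u ∈ H^1_0.
The interval has length L = 1/3, and Poincaré/coercivity depend only on L. Here a(u, u) = ∫(u')² + (3)·∫u².
Here c = 3 ≥ 1, so a(u,u) = ∫(u')² + c∫u² ≥ ∫(u')² + ∫u² = ||u||_{H^1}², i.e. α = 1 works. No larger α is possible: a(u,u) ≥ α||u||_{H^1}² means (1−α)∫(u')² ≥ (α−c)∫u², and for the modes u_n = sin(nπ(x−x₀)/L) (x₀ the left endpoint) one has ∫u_n²/∫(u_n')² = (L/(nπ))² → 0, so a(u_n,u_n)/||u_n||_{H^1}² → 1. Hence the optimal constant is α = 1.
Therefore α = 1.


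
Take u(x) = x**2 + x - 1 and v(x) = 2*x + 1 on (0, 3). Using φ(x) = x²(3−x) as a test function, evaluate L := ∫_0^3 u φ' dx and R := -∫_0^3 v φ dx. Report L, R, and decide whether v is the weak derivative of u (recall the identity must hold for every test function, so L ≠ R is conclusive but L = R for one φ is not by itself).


LHS = -621/20, RHS = -621/20. Yes, v = u' weakly.

u(x) = x**2 + x - 1, classical derivative u'(x) = 2*x + 1.
φ(x) = x²(3−x), so φ'(x) = 3*x*(2 - x).
Note φ(0) = φ(3) = 0, so the boundary term u·φ vanishes.
LHS = ∫_0^3 u(x) φ'(x) dx = ∫_0^3 (-3*x^4 + 3*x^3 + 9*x^2 - 6*x) dx. Term by term:
  ∫_0^3 -3*x^4 dx = -729/5;  ∫_0^3 3*x^3 dx = 243/4;  ∫_0^3 9*x^2 dx = 81;
  ∫_0^3 -6*x dx = -27.
Sum: -729/5 + 243/4 + 81 − 27 = -621/20.
So LHS = -621/20.
∫_0^3 v(x) φ(x) dx = ∫_0^3 (-2*x^4 + 5*x^3 + 3*x^2) dx. Term by term:
  ∫_0^3 -2*x^4 dx = -486/5;  ∫_0^3 5*x^3 dx = 405/4;  ∫_0^3 3*x^2 dx = 27.
Sum: -486/5 + 405/4 + 27 = 621/20.
So RHS = -∫_0^3 v(x) φ(x) dx = -621/20.
LHS = RHS, so the identity holds for this test φ.
Moreover u is smooth here and v(x) = u'(x) = 2*x + 1 pointwise, so the identity holds for every test function. Hence v is the weak derivative of u.


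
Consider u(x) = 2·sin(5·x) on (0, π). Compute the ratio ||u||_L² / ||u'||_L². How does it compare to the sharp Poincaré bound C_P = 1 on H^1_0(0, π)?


||u||_L² / ||u'||_L² = 1/5 < C_P = 1.

u(x) = 2·sin(5·x), so u'(x) = 10*cos(5*x).
Writing u(x) = A·sin(kπx/L) with A = 2 and k = 5, use ∫_0^L sin²(kπx/L) dx = L/2 and ∫_0^L cos²(kπx/L) dx = L/2.
u² = 4·sin²(5·x) and (u')² = 100·cos²(5·x), and each of sin², cos² integrates to L/2 = π/2 over (0, π).
∫_0^π u² dx = 2*π, so ||u||_L² = sqrt(2)*sqrt(π).
∫_0^π (u')² dx = 50*π, so ||u'||_L² = 5*sqrt(2)*sqrt(π).
Ratio ||u||_L² / ||u'||_L² = 1/5.
Sharp Poincaré constant on H^1_0(0, π) is C_P = L/π = 1, achieved by sin(x).
This is the k = 5 harmonic; the ratio L/(kπ) is strictly less than C_P = L/π, consistent with the sharp inequality ||u||_L² ≤ C_P ||u'||_L².


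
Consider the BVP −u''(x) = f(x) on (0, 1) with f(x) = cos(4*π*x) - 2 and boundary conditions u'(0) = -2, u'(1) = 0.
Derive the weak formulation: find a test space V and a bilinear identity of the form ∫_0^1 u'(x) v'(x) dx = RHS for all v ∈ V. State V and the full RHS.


V = H^1(0, 1) (v unrestricted at boundary; u is determined up to an additive constant); weak form: ∫_0^1 u'v' dx = ∫_0^1 (cos(4*π*x) - 2) v dx + 2·v(0) for all v ∈ V.

Multiply both sides by a test function v and integrate from 0 to 1:
  ∫_0^1 −u''(x) v(x) dx = ∫_0^1 f(x) v(x) dx.
Integrate the LHS by parts once:
  ∫_0^1 −u'' v dx = −[u'(x) v(x)]_0^1 + ∫_0^1 u'(x) v'(x) dx.
Thus ∫_0^1 u'(x) v'(x) dx = ∫_0^1 f(x) v(x) dx + [u'(x) v(x)]_0^1.
Choose V so that boundary terms are either known or forced to vanish.
u has inhomogeneous Neumann u'(0) = -2, u'(1) = 0. [u' v]_0^1 = (0)·v(1) − (-2)·v(0) = 2·v(0). Take V = H^1(0, 1); boundary term becomes part of RHS.
Weak formulation: find u (satisfying any essential BC) such that ∫_0^1 u'(x) v'(x) dx = ∫_0^1 f v dx + 2·v(0) for all v ∈ V (Neumann data are natural BCs: they enter the RHS as boundary terms).
Substituting f(x) = cos(4*π*x) - 2, the right-hand side is ∫_0^1 (cos(4*π*x) - 2) v dx + 2·v(0).
Compatibility check (pure Neumann): taking v ≡ 1 ∈ V gives 0 = ∫_0^1 f dx + (0) − (-2), i.e. ∫_0^1 f dx must equal u'(0) − u'(1) = -2. Indeed ∫_0^1 (cos(4*π*x) - 2) dx = -2, so the data are compatible. The solution is then unique only up to an additive constant (fix it e.g. by requiring ∫_0^1 u dx = 0).


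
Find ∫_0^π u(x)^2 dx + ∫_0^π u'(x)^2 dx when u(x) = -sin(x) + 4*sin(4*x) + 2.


||u||_{H^1(0,π)}^2 = -8 + 141*π

u'(x) = -cos(x) + 16*cos(4*x).
Expand u² and (u')² and integrate term by term on (0, π), using: for integers n ≥ 1, ∫_0^π sin²(nx) dx = ∫_0^π cos²(nx) dx = π/2; for n ≠ n', ∫_0^π sin(nx)sin(n'x) dx = ∫_0^π cos(nx)cos(n'x) dx = 0; and by product-to-sum, ∫_0^π sin(nx)cos(n'x) dx = ½∫_0^π [sin((n+n')x) + sin((n−n')x)] dx, which is 0 when n+n' is even and 2n/(n²−n'²) when n+n' is odd (it need not vanish on (0, π)). For the constant mode: ∫_0^π 1 dx = π, ∫_0^π cos(nx) dx = 0, ∫_0^π sin(nx) dx = (1−(−1)^n)/n.
  u² squared terms: (2)²·∫1 dx = 4·π = 4*π;  (-1)²·∫sin(x)² dx = 1·π/2 = π/2;  (4)²·∫sin(4x)² dx = 16·π/2 = 8*π.
  u² cross terms: 2·(2)·(-1)·∫1·sin(x) dx = -4·(2) = -8;  2·(2)·(4)·∫1·sin(4x) dx = 16·(0) = 0;  2·(-1)·(4)·∫sin(x)·sin(4x) dx = -8·(0) = 0.
  So ∫_0^π u² dx = 4*π + π/2 + 8*π − 8 + 0 + 0 = -8 + 25*π/2.
  (u')² squared terms: (-1)²·∫cos(x)² dx = 1·π/2 = π/2;  (16)²·∫cos(4x)² dx = 256·π/2 = 128*π.
  (u')² cross terms: 2·(-1)·(16)·∫cos(x)·cos(4x) dx = -32·(0) = 0.
  So ∫_0^π (u')² dx = π/2 + 128*π + 0 = 257*π/2.
||u||_{H^1}^2 = (-8 + 25*π/2) + (257*π/2) = -8 + 141*π.


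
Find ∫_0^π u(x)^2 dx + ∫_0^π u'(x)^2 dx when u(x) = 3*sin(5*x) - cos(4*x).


||u||_{H^1(0,π)}^2 = -340/3 + 251*π/2

u'(x) = 4*sin(4*x) + 15*cos(5*x).
Expand u² and (u')² and integrate term by term on (0, π), using: for integers n ≥ 1, ∫_0^π sin²(nx) dx = ∫_0^π cos²(nx) dx = π/2; for n ≠ n', ∫_0^π sin(nx)sin(n'x) dx = ∫_0^π cos(nx)cos(n'x) dx = 0; and by product-to-sum, ∫_0^π sin(nx)cos(n'x) dx = ½∫_0^π [sin((n+n')x) + sin((n−n')x)] dx, which is 0 when n+n' is even and 2n/(n²−n'²) when n+n' is odd (it need not vanish on (0, π)).
  u² squared terms: (-1)²·∫cos(4x)² dx = 1·π/2 = π/2;  (3)²·∫sin(5x)² dx = 9·π/2 = 9*π/2.
  u² cross terms: 2·(-1)·(3)·∫cos(4x)·sin(5x) dx = -6·(10/9) = -20/3.
  So ∫_0^π u² dx = π/2 + 9*π/2 − 20/3 = -20/3 + 5*π.
  (u')² squared terms: (4)²·∫sin(4x)² dx = 16·π/2 = 8*π;  (15)²·∫cos(5x)² dx = 225·π/2 = 225*π/2.
  (u')² cross terms: 2·(4)·(15)·∫sin(4x)·cos(5x) dx = 120·(-8/9) = -320/3.
  So ∫_0^π (u')² dx = 8*π + 225*π/2 − 320/3 = -320/3 + 241*π/2.
||u||_{H^1}^2 = (-20/3 + 5*π) + (-320/3 + 241*π/2) = -340/3 + 251*π/2.


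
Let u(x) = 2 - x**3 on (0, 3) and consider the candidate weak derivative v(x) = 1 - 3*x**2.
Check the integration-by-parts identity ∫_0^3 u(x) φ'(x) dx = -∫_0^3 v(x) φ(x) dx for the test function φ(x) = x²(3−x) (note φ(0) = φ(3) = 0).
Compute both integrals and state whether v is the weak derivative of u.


LHS = 729/10, RHS = 1323/20. No, v is not the weak derivative of u.

u(x) = 2 - x**3, classical derivative u'(x) = -3*x**2.
φ(x) = x²(3−x), so φ'(x) = 3*x*(2 - x).
Note φ(0) = φ(3) = 0, so the boundary term u·φ vanishes.
LHS = ∫_0^3 u(x) φ'(x) dx = ∫_0^3 (3*x^5 - 6*x^4 - 6*x^2 + 12*x) dx. Term by term:
  ∫_0^3 3*x^5 dx = 729/2;  ∫_0^3 -6*x^4 dx = -1458/5;  ∫_0^3 -6*x^2 dx = -54;
  ∫_0^3 12*x dx = 54.
Sum: 729/2 − 1458/5 − 54 + 54 = 729/10.
So LHS = 729/10.
∫_0^3 v(x) φ(x) dx = ∫_0^3 (3*x^5 - 9*x^4 - x^3 + 3*x^2) dx. Term by term:
  ∫_0^3 3*x^5 dx = 729/2;  ∫_0^3 -9*x^4 dx = -2187/5;  ∫_0^3 -x^3 dx = -81/4;
  ∫_0^3 3*x^2 dx = 27.
Sum: 729/2 − 2187/5 − 81/4 + 27 = -1323/20.
So RHS = -∫_0^3 v(x) φ(x) dx = 1323/20.
LHS − RHS = 27/4 ≠ 0, so the identity fails.
(For a valid weak derivative the identity must hold for EVERY test function, in particular this one. The failure shows v is NOT the weak derivative of u.)
Correct weak derivative would be u'(x) = -3*x**2.


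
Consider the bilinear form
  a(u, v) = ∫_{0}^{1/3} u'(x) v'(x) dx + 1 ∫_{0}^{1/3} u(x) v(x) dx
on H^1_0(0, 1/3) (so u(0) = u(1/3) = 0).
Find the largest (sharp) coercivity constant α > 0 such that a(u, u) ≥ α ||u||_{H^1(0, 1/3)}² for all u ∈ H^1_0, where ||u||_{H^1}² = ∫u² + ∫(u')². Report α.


α = 1

Coercivity of a(·,·) on H^1_0(0, 1/3) means a(u, u) ≥ α ||u||_{H^1}² for every u ∈ H^1_0.
The interval has length L = 1/3, and Poincaré/coercivity depend only on L. Here a(u, u) = ∫(u')² + (1)·∫u².
Here c = 1 ≥ 1, so a(u,u) = ∫(u')² + c∫u² ≥ ∫(u')² + ∫u² = ||u||_{H^1}², i.e. α = 1 works. No larger α is possible: a(u,u) ≥ α||u||_{H^1}² means (1−α)∫(u')² ≥ (α−c)∫u², and for the modes u_n = sin(nπ(x−x₀)/L) (x₀ the left endpoint) one has ∫u_n²/∫(u_n')² = (L/(nπ))² → 0, so a(u_n,u_n)/||u_n||_{H^1}² → 1. Hence the optimal constant is α = 1.
Therefore α = 1.


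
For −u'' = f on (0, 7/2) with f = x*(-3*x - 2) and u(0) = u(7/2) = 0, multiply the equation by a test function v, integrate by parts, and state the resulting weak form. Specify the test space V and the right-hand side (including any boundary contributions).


V = H^1_0(0, 7/2) (so v(0) = v(7/2) = 0); weak form: ∫_0^7/2 u'v' dx = ∫_0^7/2 (x*(-3*x - 2)) v dx for all v ∈ V.

Multiply both sides by a test function v and integrate from 0 to 7/2:
  ∫_0^7/2 −u''(x) v(x) dx = ∫_0^7/2 f(x) v(x) dx.
Integrate the LHS by parts once:
  ∫_0^7/2 −u'' v dx = −[u'(x) v(x)]_0^7/2 + ∫_0^7/2 u'(x) v'(x) dx.
Thus ∫_0^7/2 u'(x) v'(x) dx = ∫_0^7/2 f(x) v(x) dx + [u'(x) v(x)]_0^7/2.
Choose V so that boundary terms are either known or forced to vanish.
u is Dirichlet: u(0) = u(7/2) = 0. Let V = H^1_0(0, 7/2); then v(0) = v(7/2) = 0, and [u' v]_0^7/2 = 0.
Weak formulation: find u (satisfying any essential BC) such that ∫_0^7/2 u'(x) v'(x) dx = ∫_0^7/2 f v dx for all v ∈ V.
Substituting f(x) = x*(-3*x - 2), the right-hand side is ∫_0^7/2 (x*(-3*x - 2)) v dx.


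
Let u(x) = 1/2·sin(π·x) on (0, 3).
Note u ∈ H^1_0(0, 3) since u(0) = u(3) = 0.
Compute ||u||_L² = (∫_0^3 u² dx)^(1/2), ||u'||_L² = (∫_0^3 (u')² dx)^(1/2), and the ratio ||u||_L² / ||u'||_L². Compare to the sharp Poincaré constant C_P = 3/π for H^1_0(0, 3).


||u||_L² / ||u'||_L² = 1/π < C_P = 3/π.

u(x) = 1/2·sin(π·x), so u'(x) = π*cos(π*x)/2.
Writing u(x) = A·sin(kπx/L) with A = 1/2 and k = 3, use ∫_0^L sin²(kπx/L) dx = L/2 and ∫_0^L cos²(kπx/L) dx = L/2.
u² = 1/4·sin²(π·x) and (u')² = π^2/4·cos²(π·x), and each of sin², cos² integrates to L/2 = 3/2 over (0, 3).
∫_0^3 u² dx = 3/8, so ||u||_L² = sqrt(6)/4.
∫_0^3 (u')² dx = 3*π^2/8, so ||u'||_L² = sqrt(6)*π/4.
Ratio ||u||_L² / ||u'||_L² = 1/π.
Sharp Poincaré constant on H^1_0(0, 3) is C_P = L/π = 3/π, achieved by sin(π/3·x).
This is the k = 3 harmonic; the ratio L/(kπ) is strictly less than C_P = L/π, consistent with the sharp inequality ||u||_L² ≤ C_P ||u'||_L².


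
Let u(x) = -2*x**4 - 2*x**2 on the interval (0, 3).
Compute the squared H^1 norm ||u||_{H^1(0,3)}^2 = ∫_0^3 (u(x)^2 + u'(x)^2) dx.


||u||_{H^1}^2 = 1214208/35

The H^1 norm (squared) on an interval (0, L) is
  ||u||_{H^1}^2 = ∫_0^L u(x)^2 dx + ∫_0^L u'(x)^2 dx.
Compute u'(x) = -8*x**3 - 4*x.
Then u(x)^2 = 4*x**8 + 8*x**6 + 4*x**4 and u'(x)^2 = 64*x**6 + 64*x**4 + 16*x**2.
Integrate each monomial from 0 to 3 using ∫_0^3 c·x^n dx = c·3^(n+1)/(n+1):
  ∫_0^3 u(x)^2 dx = ∫_0^3 (4*x^8 + 8*x^6 + 4*x^4) dx. Term by term:
    ∫_0^3 4*x^8 dx = 8748;  ∫_0^3 8*x^6 dx = 17496/7;  ∫_0^3 4*x^4 dx = 972/5.
  Sum: 8748 + 17496/7 + 972/5 = 400464/35.
  ∫_0^3 u'(x)^2 dx = ∫_0^3 (64*x^6 + 64*x^4 + 16*x^2) dx. Term by term:
    ∫_0^3 64*x^6 dx = 139968/7;  ∫_0^3 64*x^4 dx = 15552/5;  ∫_0^3 16*x^2 dx = 144.
  Sum: 139968/7 + 15552/5 + 144 = 813744/35.
Adding: ||u||_{H^1}^2 = 400464/35 + 813744/35 = 1214208/35.


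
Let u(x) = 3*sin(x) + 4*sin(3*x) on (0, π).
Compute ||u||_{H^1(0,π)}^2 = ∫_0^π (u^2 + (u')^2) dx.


||u||_{H^1(0,π)}^2 = 89*π

u'(x) = 3*cos(x) + 12*cos(3*x).
Expand u² and (u')² and integrate term by term on (0, π), using: for integers n ≥ 1, ∫_0^π sin²(nx) dx = ∫_0^π cos²(nx) dx = π/2; for n ≠ n', ∫_0^π sin(nx)sin(n'x) dx = ∫_0^π cos(nx)cos(n'x) dx = 0; and by product-to-sum, ∫_0^π sin(nx)cos(n'x) dx = ½∫_0^π [sin((n+n')x) + sin((n−n')x)] dx, which is 0 when n+n' is even and 2n/(n²−n'²) when n+n' is odd (it need not vanish on (0, π)).
  u² squared terms: (3)²·∫sin(x)² dx = 9·π/2 = 9*π/2;  (4)²·∫sin(3x)² dx = 16·π/2 = 8*π.
  u² cross terms: 2·(3)·(4)·∫sin(x)·sin(3x) dx = 24·(0) = 0.
  So ∫_0^π u² dx = 9*π/2 + 8*π + 0 = 25*π/2.
  (u')² squared terms: (3)²·∫cos(x)² dx = 9·π/2 = 9*π/2;  (12)²·∫cos(3x)² dx = 144·π/2 = 72*π.
  (u')² cross terms: 2·(3)·(12)·∫cos(x)·cos(3x) dx = 72·(0) = 0.
  So ∫_0^π (u')² dx = 9*π/2 + 72*π + 0 = 153*π/2.
||u||_{H^1}^2 = (25*π/2) + (153*π/2) = 89*π.


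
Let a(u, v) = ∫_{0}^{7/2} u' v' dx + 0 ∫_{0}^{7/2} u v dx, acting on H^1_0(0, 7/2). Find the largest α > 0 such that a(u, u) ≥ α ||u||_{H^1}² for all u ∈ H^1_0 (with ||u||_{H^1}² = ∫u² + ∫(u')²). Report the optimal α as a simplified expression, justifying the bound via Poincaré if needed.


α = 4*π^2/(4*π^2 + 49)

Coercivity of a(·,·) on H^1_0(0, 7/2) means a(u, u) ≥ α ||u||_{H^1}² for every u ∈ H^1_0.
The interval has length L = 7/2, and Poincaré/coercivity depend only on L. Here a(u, u) = ∫(u')² + (0)·∫u².
Here c = 0, so a(u,u) = ∫(u')² alone. The condition a(u,u) ≥ α||u||_{H^1}² reads (1−α)∫(u')² ≥ (α−c)∫u². Any admissible α is ≤ 1 (rapidly oscillating u have ∫u²/∫(u')² → 0), and α = 1 would force 0 ≥ (1−c)∫u², impossible since c < 1; so 1−α > 0. By the sharp Poincaré inequality on H^1_0 of an interval of length L, ∫(u')² ≥ (π/L)²∫u² with equality for the first sine mode sin(π(x−x₀)/L) (x₀ the left endpoint), so the inequality holds for all u iff (1−α)(π/L)² ≥ α − c, i.e. α ≤ ((π/L)² + c)/((π/L)² + 1) = (1 + c(L/π)²)/(1 + (L/π)²). (Direct route, valid since c ≤ 0: Poincaré gives c∫u² ≥ c(L/π)²∫(u')², so a(u,u) ≥ (1 + c(L/π)²)∫(u')², while ||u||_{H^1}² ≤ (1 + (L/π)²)∫(u')²; dividing yields the same α.) With (π/L)² = 4*π^2/49 and c = 0, the largest admissible constant is α = ((π/L)² + c)/((π/L)² + 1).
Simplifying, α = 4*π^2/(4*π^2 + 49).


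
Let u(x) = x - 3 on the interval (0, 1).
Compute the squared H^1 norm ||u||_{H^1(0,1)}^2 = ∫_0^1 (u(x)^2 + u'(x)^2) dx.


||u||_{H^1}^2 = 22/3

The H^1 norm (squared) on an interval (0, L) is
  ||u||_{H^1}^2 = ∫_0^L u(x)^2 dx + ∫_0^L u'(x)^2 dx.
Compute u'(x) = 1.
Then u(x)^2 = x**2 - 6*x + 9 and u'(x)^2 = 1.
Integrate each monomial from 0 to 1 using ∫_0^1 c·x^n dx = c·1^(n+1)/(n+1):
  ∫_0^1 u(x)^2 dx = ∫_0^1 (x^2 - 6*x + 9) dx. Term by term:
    ∫_0^1 x^2 dx = 1/3;  ∫_0^1 -6*x dx = -3;  ∫_0^1 9 dx = 9.
  Sum: 1/3 − 3 + 9 = 19/3.
  ∫_0^1 u'(x)^2 dx = ∫_0^1 (1) dx. Term by term:
    ∫_0^1 1 dx = 1.
Adding: ||u||_{H^1}^2 = 19/3 + 1 = 22/3.


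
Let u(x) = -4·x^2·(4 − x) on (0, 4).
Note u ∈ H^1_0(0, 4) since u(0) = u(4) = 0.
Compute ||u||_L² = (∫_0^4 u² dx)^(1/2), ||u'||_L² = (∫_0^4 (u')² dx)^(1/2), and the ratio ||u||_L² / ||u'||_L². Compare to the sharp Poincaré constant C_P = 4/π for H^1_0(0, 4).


||u||_L² / ||u'||_L² = 2*sqrt(14)/7 < C_P = 4/π.

u(x) = -4·x^2·(4 − x), so u'(x) = 4*x*(3*x - 8).
u(x) = -4·x^2·(4 − x) vanishes at x = 0 and x = 4, so u ∈ H^1_0(0, 4). Differentiate via the product rule and integrate the resulting polynomials term by term.
  ∫_0^4 u² dx = ∫_0^4 (16*x^6 - 128*x^5 + 256*x^4) dx. Term by term:
    ∫_0^4 16*x^6 dx = 262144/7;  ∫_0^4 -128*x^5 dx = -262144/3;  ∫_0^4 256*x^4 dx = 262144/5.
  Sum: 262144/7 − 262144/3 + 262144/5 = 262144/105.
  ∫_0^4 (u')² dx = ∫_0^4 (144*x^4 - 768*x^3 + 1024*x^2) dx. Term by term:
    ∫_0^4 144*x^4 dx = 147456/5;  ∫_0^4 -768*x^3 dx = -49152;  ∫_0^4 1024*x^2 dx = 65536/3.
  Sum: 147456/5 − 49152 + 65536/3 = 32768/15.
∫_0^4 u² dx = 262144/105, so ||u||_L² = 512*sqrt(105)/105.
∫_0^4 (u')² dx = 32768/15, so ||u'||_L² = 128*sqrt(30)/15.
Ratio ||u||_L² / ||u'||_L² = 2*sqrt(14)/7.
Sharp Poincaré constant on H^1_0(0, 4) is C_P = L/π = 4/π, achieved by sin(π/4·x).
A polynomial bump cannot attain the sharp Poincaré constant (only the first sine eigenfunction does), so the ratio is strictly less than C_P, consistent with ||u||_L² ≤ C_P ||u'||_L².


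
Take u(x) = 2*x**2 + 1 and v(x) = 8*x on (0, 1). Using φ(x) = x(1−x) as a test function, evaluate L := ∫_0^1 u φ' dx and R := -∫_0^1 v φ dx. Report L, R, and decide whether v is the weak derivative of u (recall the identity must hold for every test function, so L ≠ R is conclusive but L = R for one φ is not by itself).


LHS = -1/3, RHS = -2/3. No, v is not the weak derivative of u.

u(x) = 2*x**2 + 1, classical derivative u'(x) = 4*x.
φ(x) = x(1−x), so φ'(x) = 1 - 2*x.
Note φ(0) = φ(1) = 0, so the boundary term u·φ vanishes.
LHS = ∫_0^1 u(x) φ'(x) dx = ∫_0^1 (-4*x^3 + 2*x^2 - 2*x + 1) dx. Term by term:
  ∫_0^1 -4*x^3 dx = -1;  ∫_0^1 2*x^2 dx = 2/3;  ∫_0^1 -2*x dx = -1;
  ∫_0^1 1 dx = 1.
Sum: -1 + 2/3 − 1 + 1 = -1/3.
So LHS = -1/3.
∫_0^1 v(x) φ(x) dx = ∫_0^1 (-8*x^3 + 8*x^2) dx. Term by term:
  ∫_0^1 -8*x^3 dx = -2;  ∫_0^1 8*x^2 dx = 8/3.
Sum: -2 + 8/3 = 2/3.
So RHS = -∫_0^1 v(x) φ(x) dx = -2/3.
LHS − RHS = 1/3 ≠ 0, so the identity fails.
(For a valid weak derivative the identity must hold for EVERY test function, in particular this one. The failure shows v is NOT the weak derivative of u.)
Correct weak derivative would be u'(x) = 4*x.


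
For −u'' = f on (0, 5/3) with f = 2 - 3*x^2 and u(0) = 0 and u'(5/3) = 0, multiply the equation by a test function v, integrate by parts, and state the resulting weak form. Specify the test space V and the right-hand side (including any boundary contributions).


V = {v ∈ H^1(0, 5/3) : v(0) = 0} (test functions vanish at x = 0 where u is specified); weak form: ∫_0^5/3 u'v' dx = ∫_0^5/3 (2 - 3*x^2) v dx for all v ∈ V.

Multiply both sides by a test function v and integrate from 0 to 5/3:
  ∫_0^5/3 −u''(x) v(x) dx = ∫_0^5/3 f(x) v(x) dx.
Integrate the LHS by parts once:
  ∫_0^5/3 −u'' v dx = −[u'(x) v(x)]_0^5/3 + ∫_0^5/3 u'(x) v'(x) dx.
Thus ∫_0^5/3 u'(x) v'(x) dx = ∫_0^5/3 f(x) v(x) dx + [u'(x) v(x)]_0^5/3.
Choose V so that boundary terms are either known or forced to vanish.
Mixed BC: u(0) = 0 (Dirichlet) and u'(5/3) = 0 (Neumann). Define V = {v ∈ H^1(0, 5/3) : v(0) = 0}. Then [u' v]_0^5/3 = u'(5/3)·v(5/3) − u'(0)·0 = 0.
Weak formulation: find u (satisfying any essential BC) such that ∫_0^5/3 u'(x) v'(x) dx = ∫_0^5/3 f v dx for all v ∈ V (Dirichlet at 0 absorbed into V; the Neumann datum at x = 5/3 is zero, so no boundary term remains).
Substituting f(x) = 2 - 3*x^2, the right-hand side is ∫_0^5/3 (2 - 3*x^2) v dx.


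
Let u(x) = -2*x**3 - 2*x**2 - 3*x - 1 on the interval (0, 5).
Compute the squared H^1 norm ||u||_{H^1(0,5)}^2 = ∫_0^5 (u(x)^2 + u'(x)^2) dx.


||u||_{H^1}^2 = 2333300/21

The H^1 norm (squared) on an interval (0, L) is
  ||u||_{H^1}^2 = ∫_0^L u(x)^2 dx + ∫_0^L u'(x)^2 dx.
Compute u'(x) = -6*x**2 - 4*x - 3.
Then u(x)^2 = 4*x**6 + 8*x**5 + 16*x**4 + 16*x**3 + 13*x**2 + 6*x + 1 and u'(x)^2 = 36*x**4 + 48*x**3 + 52*x**2 + 24*x + 9.
Integrate each monomial from 0 to 5 using ∫_0^5 c·x^n dx = c·5^(n+1)/(n+1):
  ∫_0^5 u(x)^2 dx = ∫_0^5 (4*x^6 + 8*x^5 + 16*x^4 + 16*x^3 + 13*x^2 + 6*x + 1) dx. Term by term:
    ∫_0^5 4*x^6 dx = 312500/7;  ∫_0^5 8*x^5 dx = 62500/3;  ∫_0^5 16*x^4 dx = 10000;
    ∫_0^5 16*x^3 dx = 2500;  ∫_0^5 13*x^2 dx = 1625/3;  ∫_0^5 6*x dx = 75;
    ∫_0^5 1 dx = 5.
  Sum: 312500/7 + 62500/3 + 10000 + 2500 + 1625/3 + 75 + 5 = 550185/7.
  ∫_0^5 u'(x)^2 dx = ∫_0^5 (36*x^4 + 48*x^3 + 52*x^2 + 24*x + 9) dx. Term by term:
    ∫_0^5 36*x^4 dx = 22500;  ∫_0^5 48*x^3 dx = 7500;  ∫_0^5 52*x^2 dx = 6500/3;
    ∫_0^5 24*x dx = 300;  ∫_0^5 9 dx = 45.
  Sum: 22500 + 7500 + 6500/3 + 300 + 45 = 97535/3.
Adding: ||u||_{H^1}^2 = 550185/7 + 97535/3 = 2333300/21.


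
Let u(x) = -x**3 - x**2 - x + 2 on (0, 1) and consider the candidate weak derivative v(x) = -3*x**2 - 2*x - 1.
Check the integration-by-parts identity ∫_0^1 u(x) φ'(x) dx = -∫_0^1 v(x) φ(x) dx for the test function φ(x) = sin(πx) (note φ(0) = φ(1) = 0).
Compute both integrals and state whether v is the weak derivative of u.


LHS = -12/π^3 + 7/π, RHS = -12/π^3 + 7/π. Yes, v = u' weakly.

u(x) = -x**3 - x**2 - x + 2, classical derivative u'(x) = -3*x**2 - 2*x - 1.
φ(x) = sin(πx), so φ'(x) = π*cos(π*x).
Note φ(0) = φ(1) = 0, so the boundary term u·φ vanishes.
LHS = ∫_0^1 u(x) φ'(x) dx = ∫_0^1 (-π*x^3*cos(π*x) - π*x^2*cos(π*x) - π*x*cos(π*x) + 2*π*cos(π*x)) dx. Term by term:
  ∫_0^1 2*π*cos(π*x) dx = 0;  ∫_0^1 -π*x*cos(π*x) dx = 2/π;  ∫_0^1 -π*x^2*cos(π*x) dx = 2/π;
  ∫_0^1 -π*x^3*cos(π*x) dx = -12/π^3 + 3/π.
Sum: 0 + 2/π + 2/π + -12/π^3 + 3/π = -12/π^3 + 7/π.
So LHS = -12/π^3 + 7/π.
∫_0^1 v(x) φ(x) dx = ∫_0^1 (-3*x^2*sin(π*x) - 2*x*sin(π*x) - sin(π*x)) dx. Term by term:
  ∫_0^1 -sin(π*x) dx = -2/π;  ∫_0^1 -3*x^2*sin(π*x) dx = -3/π + 12/π^3;  ∫_0^1 -2*x*sin(π*x) dx = -2/π.
Sum: -2/π + -3/π + 12/π^3 − 2/π = -7/π + 12/π^3.
So RHS = -∫_0^1 v(x) φ(x) dx = -12/π^3 + 7/π.
LHS = RHS, so the identity holds for this test φ.
Moreover u is smooth here and v(x) = u'(x) = -3*x**2 - 2*x - 1 pointwise, so the identity holds for every test function. Hence v is the weak derivative of u.


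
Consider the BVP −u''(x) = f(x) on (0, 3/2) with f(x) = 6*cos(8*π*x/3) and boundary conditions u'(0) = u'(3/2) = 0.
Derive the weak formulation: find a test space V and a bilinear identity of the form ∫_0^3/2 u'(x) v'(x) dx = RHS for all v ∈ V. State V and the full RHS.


V = H^1(0, 3/2) (no boundary constraint on v; u is determined up to an additive constant); weak form: ∫_0^3/2 u'v' dx = ∫_0^3/2 (6*cos(8*π*x/3)) v dx for all v ∈ V.

Multiply both sides by a test function v and integrate from 0 to 3/2:
  ∫_0^3/2 −u''(x) v(x) dx = ∫_0^3/2 f(x) v(x) dx.
Integrate the LHS by parts once:
  ∫_0^3/2 −u'' v dx = −[u'(x) v(x)]_0^3/2 + ∫_0^3/2 u'(x) v'(x) dx.
Thus ∫_0^3/2 u'(x) v'(x) dx = ∫_0^3/2 f(x) v(x) dx + [u'(x) v(x)]_0^3/2.
Choose V so that boundary terms are either known or forced to vanish.
u has homogeneous Neumann: u'(0) = u'(3/2) = 0. So [u' v]_0^3/2 = 0·v(3/2) − 0·v(0) = 0 for any v; take V = H^1(0, 3/2).
Weak formulation: find u (satisfying any essential BC) such that ∫_0^3/2 u'(x) v'(x) dx = ∫_0^3/2 f v dx for all v ∈ V (homogeneous Neumann, so boundary terms vanish).
Substituting f(x) = 6*cos(8*π*x/3), the right-hand side is ∫_0^3/2 (6*cos(8*π*x/3)) v dx.
Compatibility check (pure Neumann): taking v ≡ 1 ∈ V gives 0 = ∫_0^3/2 f dx + (0) − (0), i.e. ∫_0^3/2 f dx must equal u'(0) − u'(3/2) = 0. Indeed ∫_0^3/2 (6*cos(8*π*x/3)) dx = 0, so the data are compatible. The solution is then unique only up to an additive constant (fix it e.g. by requiring ∫_0^3/2 u dx = 0).


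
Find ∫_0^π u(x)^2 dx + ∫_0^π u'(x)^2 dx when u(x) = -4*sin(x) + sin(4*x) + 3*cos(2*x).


||u||_{H^1(0,π)}^2 = 80 + 47*π

u'(x) = -6*sin(2*x) - 4*cos(x) + 4*cos(4*x).
Expand u² and (u')² and integrate term by term on (0, π), using: for integers n ≥ 1, ∫_0^π sin²(nx) dx = ∫_0^π cos²(nx) dx = π/2; for n ≠ n', ∫_0^π sin(nx)sin(n'x) dx = ∫_0^π cos(nx)cos(n'x) dx = 0; and by product-to-sum, ∫_0^π sin(nx)cos(n'x) dx = ½∫_0^π [sin((n+n')x) + sin((n−n')x)] dx, which is 0 when n+n' is even and 2n/(n²−n'²) when n+n' is odd (it need not vanish on (0, π)).
  u² squared terms: (-4)²·∫sin(x)² dx = 16·π/2 = 8*π;  (3)²·∫cos(2x)² dx = 9·π/2 = 9*π/2;  (1)²·∫sin(4x)² dx = 1·π/2 = π/2.
  u² cross terms: 2·(-4)·(3)·∫sin(x)·cos(2x) dx = -24·(-2/3) = 16;  2·(-4)·(1)·∫sin(x)·sin(4x) dx = -8·(0) = 0;  2·(3)·(1)·∫cos(2x)·sin(4x) dx = 6·(0) = 0.
  So ∫_0^π u² dx = 8*π + 9*π/2 + π/2 + 16 + 0 + 0 = 16 + 13*π.
  (u')² squared terms: (-6)²·∫sin(2x)² dx = 36·π/2 = 18*π;  (-4)²·∫cos(x)² dx = 16·π/2 = 8*π;  (4)²·∫cos(4x)² dx = 16·π/2 = 8*π.
  (u')² cross terms: 2·(-6)·(-4)·∫sin(2x)·cos(x) dx = 48·(4/3) = 64;  2·(-6)·(4)·∫sin(2x)·cos(4x) dx = -48·(0) = 0;  2·(-4)·(4)·∫cos(x)·cos(4x) dx = -32·(0) = 0.
  So ∫_0^π (u')² dx = 18*π + 8*π + 8*π + 64 + 0 + 0 = 64 + 34*π.
||u||_{H^1}^2 = (16 + 13*π) + (64 + 34*π) = 80 + 47*π.


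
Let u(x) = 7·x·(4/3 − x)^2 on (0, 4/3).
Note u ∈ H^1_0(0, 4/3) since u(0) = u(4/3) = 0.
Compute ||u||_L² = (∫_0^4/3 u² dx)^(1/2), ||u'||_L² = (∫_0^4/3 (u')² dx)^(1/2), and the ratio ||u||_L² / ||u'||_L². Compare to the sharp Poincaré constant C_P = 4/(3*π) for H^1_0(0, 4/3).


||u||_L² / ||u'||_L² = 2*sqrt(14)/21 < C_P = 4/(3*π).

u(x) = 7·x·(4/3 − x)^2, so u'(x) = 21*x^2 - 112*x/3 + 112/9.
u(x) = 7·x·(4/3 − x)^2 vanishes at x = 0 and x = 4/3, so u ∈ H^1_0(0, 4/3). Differentiate via the product rule and integrate the resulting polynomials term by term.
  ∫_0^4/3 u² dx = ∫_0^4/3 (49*x^6 - 784*x^5/3 + 1568*x^4/3 - 12544*x^3/27 + 12544*x^2/81) dx. Term by term:
    ∫_0^4/3 49*x^6 dx = 114688/2187;  ∫_0^4/3 -784*x^5/3 dx = -1605632/6561;  ∫_0^4/3 1568*x^4/3 dx = 1605632/3645;
    ∫_0^4/3 -12544*x^3/27 dx = -802816/2187;  ∫_0^4/3 12544*x^2/81 dx = 802816/6561.
  Sum: 114688/2187 − 1605632/6561 + 1605632/3645 − 802816/2187 + 802816/6561 = 114688/32805.
  ∫_0^4/3 (u')² dx = ∫_0^4/3 (441*x^4 - 1568*x^3 + 17248*x^2/9 - 25088*x/27 + 12544/81) dx. Term by term:
    ∫_0^4/3 441*x^4 dx = 50176/135;  ∫_0^4/3 -1568*x^3 dx = -100352/81;  ∫_0^4/3 17248*x^2/9 dx = 1103872/729;
    ∫_0^4/3 -25088*x/27 dx = -200704/243;  ∫_0^4/3 12544/81 dx = 50176/243.
  Sum: 50176/135 − 100352/81 + 1103872/729 − 200704/243 + 50176/243 = 100352/3645.
∫_0^4/3 u² dx = 114688/32805, so ||u||_L² = 128*sqrt(35)/405.
∫_0^4/3 (u')² dx = 100352/3645, so ||u'||_L² = 224*sqrt(10)/135.
Ratio ||u||_L² / ||u'||_L² = 2*sqrt(14)/21.
Sharp Poincaré constant on H^1_0(0, 4/3) is C_P = L/π = 4/(3*π), achieved by sin(3*π/4·x).
A polynomial bump cannot attain the sharp Poincaré constant (only the first sine eigenfunction does), so the ratio is strictly less than C_P, consistent with ||u||_L² ≤ C_P ||u'||_L².
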